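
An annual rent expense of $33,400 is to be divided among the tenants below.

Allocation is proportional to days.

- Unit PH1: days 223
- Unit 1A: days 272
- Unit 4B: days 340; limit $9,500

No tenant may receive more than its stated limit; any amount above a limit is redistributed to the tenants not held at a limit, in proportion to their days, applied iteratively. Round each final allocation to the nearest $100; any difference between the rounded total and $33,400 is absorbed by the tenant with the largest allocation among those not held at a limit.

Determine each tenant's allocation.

Unit PH1: $10,800 · Unit 1A: $13,100 · Unit 4B: $9,500

Total days = 835.
Unconstrained shares: Unit PH1 8,920.00; Unit 1A 10,880.00; Unit 4B 13,600.00.
Cap binds for Unit 4B ($9,500); balance $23,900 reallocated over remaining days 495.
Remaining shares: Unit PH1 10,767.07 → $10,800; Unit 1A 13,132.93 → $13,100.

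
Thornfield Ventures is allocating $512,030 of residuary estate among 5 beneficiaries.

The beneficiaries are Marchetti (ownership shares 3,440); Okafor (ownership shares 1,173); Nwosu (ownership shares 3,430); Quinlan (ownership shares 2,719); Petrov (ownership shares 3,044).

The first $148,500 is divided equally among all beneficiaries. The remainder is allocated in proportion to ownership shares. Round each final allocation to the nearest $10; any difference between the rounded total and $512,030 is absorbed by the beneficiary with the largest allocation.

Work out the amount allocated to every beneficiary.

$148,500 shared equally gives $29,700 per beneficiary.
Remainder $363,530 by ownership shares (total 13,806): Marchetti 90,579.69 → $90,580; Okafor 30,886.62 → $30,890; Nwosu 90,316.38 → $90,320; Quinlan 71,594.82 → $71,590; Petrov 80,152.49 → $80,150.
Totals: Marchetti $29,700 + $90,580 = $120,280; Okafor $29,700 + $30,890 = $60,590; Nwosu $29,700 + $90,320 = $120,020; Quinlan $29,700 + $71,590 = $101,290; Petrov $29,700 + $80,150 = $109,850.

Marchetti: $120,280 | Okafor: $60,590 | Nwosu: $120,020 | Quinlan: $101,290 | Petrov: $109,850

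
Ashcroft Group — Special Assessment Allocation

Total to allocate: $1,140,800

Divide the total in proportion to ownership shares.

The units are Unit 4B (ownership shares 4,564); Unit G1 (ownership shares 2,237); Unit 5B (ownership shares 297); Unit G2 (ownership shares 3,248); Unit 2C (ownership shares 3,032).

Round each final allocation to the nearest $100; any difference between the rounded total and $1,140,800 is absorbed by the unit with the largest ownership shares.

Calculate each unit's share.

Unit 4B: $389,100; Unit G1: $190,800; Unit 5B: $25,300; Unit G2: $277,000; Unit 2C: $258,600

Ownership shares total: 4,564 + 2,237 + 297 + 3,248 + 3,032 = 13,378.
Raw shares: Unit 4B 389,192.05; Unit G1 190,758.68; Unit 5B 25,326.48; Unit G2 276,971.03; Unit 2C 258,551.77.
Rounded to nearest $100: Unit 4B $389,200; Unit G1 $190,800; Unit 5B $25,300; Unit G2 $277,000; Unit 2C $258,600. Sum = $1,140,900.
Difference $1,140,800 − $1,140,900 = −$100 applied to largest ownership shares (Unit 4B): Unit 4B becomes $389,100.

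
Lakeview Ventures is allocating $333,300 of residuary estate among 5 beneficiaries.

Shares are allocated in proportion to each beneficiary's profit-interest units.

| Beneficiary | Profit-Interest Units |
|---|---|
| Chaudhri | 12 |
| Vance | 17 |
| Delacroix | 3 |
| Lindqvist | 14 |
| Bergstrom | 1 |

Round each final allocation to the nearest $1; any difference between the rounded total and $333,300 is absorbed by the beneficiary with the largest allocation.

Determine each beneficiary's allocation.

Combined profit-interest units = 47.
Pro-rata amounts: Chaudhri 12/47 × $333,300 = 85,097.87; Vance 17/47 × $333,300 = 120,555.32; Delacroix 3/47 × $333,300 = 21,274.47; Lindqvist 14/47 × $333,300 = 99,280.85; Bergstrom 1/47 × $333,300 = 7,091.49.
At nearest $1: Chaudhri $85,098; Vance $120,555; Delacroix $21,274; Lindqvist $99,281; Bergstrom $7,091. Sum = $333,299.
Difference $333,300 − $333,299 = +$1 applied to largest allocation (Vance): Vance becomes $120,556.

Chaudhri: $85,098; Vance: $120,556; Delacroix: $21,274; Lindqvist: $99,281; Bergstrom: $7,091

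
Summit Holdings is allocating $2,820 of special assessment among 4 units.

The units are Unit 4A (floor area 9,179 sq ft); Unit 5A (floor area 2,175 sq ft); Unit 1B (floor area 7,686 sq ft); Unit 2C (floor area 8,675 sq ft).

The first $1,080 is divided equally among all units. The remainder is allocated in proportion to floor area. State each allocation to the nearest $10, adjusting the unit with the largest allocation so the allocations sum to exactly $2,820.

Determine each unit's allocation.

Equal tier: $1,080 ÷ 4 = $270 apiece.
Remainder $1,740 by floor area (total 27,715): Unit 4A 576.27 → $580; Unit 5A 136.55 → $140; Unit 1B 482.54 → $480; Unit 2C 544.63 → $540.
Totals: Unit 4A $270 + $580 = $850; Unit 5A $270 + $140 = $410; Unit 1B $270 + $480 = $750; Unit 2C $270 + $540 = $810.

Unit 4A: $850; Unit 5A: $410; Unit 1B: $750; Unit 2C: $810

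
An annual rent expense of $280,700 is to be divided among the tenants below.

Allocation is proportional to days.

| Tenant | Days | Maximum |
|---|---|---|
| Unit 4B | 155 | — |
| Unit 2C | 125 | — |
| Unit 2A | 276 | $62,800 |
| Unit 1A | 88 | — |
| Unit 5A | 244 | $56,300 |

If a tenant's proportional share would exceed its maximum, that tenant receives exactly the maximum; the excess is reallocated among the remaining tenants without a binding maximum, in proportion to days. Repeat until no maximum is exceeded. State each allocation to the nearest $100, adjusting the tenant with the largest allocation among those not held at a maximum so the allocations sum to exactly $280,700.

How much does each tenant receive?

Sum of days: 888.
Proportional shares (ignoring caps): Unit 4B 48,996.06; Unit 2C 39,512.95; Unit 2A 87,244.59; Unit 1A 27,817.12; Unit 5A 77,129.28.
Capped: Unit 2A ($62,800), Unit 5A ($56,300); residual $161,600 reallocated over remaining days 368.
Shares after redistribution: Unit 4B 68,065.22 → $68,100; Unit 2C 54,891.30 → $54,900; Unit 1A 38,643.48 → $38,600.

Unit 4B: $68,100 | Unit 2C: $54,900 | Unit 2A: $62,800 | Unit 1A: $38,600 | Unit 5A: $56,300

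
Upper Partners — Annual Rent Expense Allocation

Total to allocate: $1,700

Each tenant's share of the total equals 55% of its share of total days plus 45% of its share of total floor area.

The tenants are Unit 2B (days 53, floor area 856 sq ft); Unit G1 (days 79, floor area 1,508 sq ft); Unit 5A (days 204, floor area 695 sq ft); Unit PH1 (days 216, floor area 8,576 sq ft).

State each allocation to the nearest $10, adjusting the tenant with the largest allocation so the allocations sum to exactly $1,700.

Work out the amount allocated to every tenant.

Unit 2B: $150; Unit G1: $230; Unit 5A: $390; Unit PH1: $930

Days total 552; floor area total 11,635.
Blended shares (55% days + 45% floor area): Unit 2B 0.0859; Unit G1 0.1370; Unit 5A 0.2301; Unit PH1 0.5469.
Proportional shares: Unit 2B 146.06; Unit G1 232.96; Unit 5A 391.24; Unit PH1 929.74.
At nearest $10: Unit 2B $150; Unit G1 $230; Unit 5A $390; Unit PH1 $930. Sum = $1,700.
Sum already equals the total — no adjustment.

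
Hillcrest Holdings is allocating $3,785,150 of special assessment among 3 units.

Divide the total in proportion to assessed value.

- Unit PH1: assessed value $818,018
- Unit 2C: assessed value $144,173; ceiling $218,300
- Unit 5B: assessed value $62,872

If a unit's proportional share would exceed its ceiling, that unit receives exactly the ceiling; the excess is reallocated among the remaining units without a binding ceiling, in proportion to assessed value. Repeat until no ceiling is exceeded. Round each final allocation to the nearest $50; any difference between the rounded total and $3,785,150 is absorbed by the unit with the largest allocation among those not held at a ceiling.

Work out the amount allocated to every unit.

Unit PH1: $3,312,250 · Unit 2C: $218,300 · Unit 5B: $254,600

Assessed value total: 1,025,063.
Unconstrained shares: Unit PH1 3,020,615.16; Unit 2C 532,373.55; Unit 5B 232,161.29.
Capped: Unit 2C ($218,300); residual $3,566,850 reallocated over remaining assessed value 880,890.
Redistributed shares: Unit PH1 3,312,272.25 → $3,312,250; Unit 5B 254,577.75 → $254,600.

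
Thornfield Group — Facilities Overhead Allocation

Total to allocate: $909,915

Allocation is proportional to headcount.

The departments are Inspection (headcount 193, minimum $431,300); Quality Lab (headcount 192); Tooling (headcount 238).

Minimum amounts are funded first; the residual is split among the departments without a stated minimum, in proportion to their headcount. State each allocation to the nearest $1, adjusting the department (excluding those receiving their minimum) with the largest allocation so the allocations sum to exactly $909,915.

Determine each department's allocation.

Inspection: $431,300; Quality Lab: $213,707; Tooling: $264,908

Guaranteed amounts: Inspection $431,300. Residual $478,615.
Residual split over remaining headcount 430: Quality Lab 213,707.16 → $213,707; Tooling 264,907.84 → $264,908.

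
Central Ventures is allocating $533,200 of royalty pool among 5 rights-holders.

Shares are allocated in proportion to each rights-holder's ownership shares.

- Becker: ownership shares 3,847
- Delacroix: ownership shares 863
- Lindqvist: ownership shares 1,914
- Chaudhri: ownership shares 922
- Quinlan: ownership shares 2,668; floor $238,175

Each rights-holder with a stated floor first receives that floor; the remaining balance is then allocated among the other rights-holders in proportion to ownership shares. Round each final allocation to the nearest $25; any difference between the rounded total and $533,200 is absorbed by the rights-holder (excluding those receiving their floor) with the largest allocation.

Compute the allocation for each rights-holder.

Becker: $150,400 | Delacroix: $33,750 | Lindqvist: $74,825 | Chaudhri: $36,050 | Quinlan: $238,175

Fund the minimums — Quinlan $238,175. Residual $295,025.
Residual split over remaining ownership shares 7,546: Becker 150,405.67 → $150,400; Delacroix 33,740.60 → $33,750; Lindqvist 74,831.41 → $74,825; Chaudhri 36,047.32 → $36,050.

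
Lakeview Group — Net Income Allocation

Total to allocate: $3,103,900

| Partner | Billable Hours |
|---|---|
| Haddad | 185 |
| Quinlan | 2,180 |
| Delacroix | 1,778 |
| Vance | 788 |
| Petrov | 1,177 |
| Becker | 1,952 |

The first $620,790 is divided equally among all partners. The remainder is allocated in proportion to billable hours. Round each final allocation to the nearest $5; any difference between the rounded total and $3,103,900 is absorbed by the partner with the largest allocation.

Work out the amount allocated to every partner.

Haddad: $160,460; Quinlan: $775,070; Delacroix: $651,230; Vance: $346,230; Petrov: $466,075; Becker: $704,835

First tranche $620,790 split equally: $103,465 each.
Remainder $2,483,110 by billable hours (total 8,060): Haddad 56,994.46 → $56,995; Quinlan 671,610.40 → $671,610; Delacroix 547,762.98 → $547,765; Vance 242,765.59 → $242,765; Petrov 362,608.00 → $362,610; Becker 601,368.58 → $601,370.
Rounding difference −$5 on remainder applied to Quinlan.
Totals: Haddad $103,465 + $56,995 = $160,460; Quinlan $103,465 + $671,605 = $775,070; Delacroix $103,465 + $547,765 = $651,230; Vance $103,465 + $242,765 = $346,230; Petrov $103,465 + $362,610 = $466,075; Becker $103,465 + $601,370 = $704,835.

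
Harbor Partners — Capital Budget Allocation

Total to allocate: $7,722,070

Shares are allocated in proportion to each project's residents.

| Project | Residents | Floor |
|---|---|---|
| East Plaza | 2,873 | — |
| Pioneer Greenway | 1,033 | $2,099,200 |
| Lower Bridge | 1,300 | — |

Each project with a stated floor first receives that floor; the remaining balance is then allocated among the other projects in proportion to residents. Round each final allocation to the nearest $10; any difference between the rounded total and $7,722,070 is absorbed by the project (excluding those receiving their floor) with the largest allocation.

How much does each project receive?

East Plaza: $3,871,200; Pioneer Greenway: $2,099,200; Lower Bridge: $1,751,670

Minimums first: Pioneer Greenway $2,099,200. Remaining pool $5,622,870.
Remaining pool split over remaining residents 4,173: East Plaza 3,871,197.10 → $3,871,200; Lower Bridge 1,751,672.90 → $1,751,670.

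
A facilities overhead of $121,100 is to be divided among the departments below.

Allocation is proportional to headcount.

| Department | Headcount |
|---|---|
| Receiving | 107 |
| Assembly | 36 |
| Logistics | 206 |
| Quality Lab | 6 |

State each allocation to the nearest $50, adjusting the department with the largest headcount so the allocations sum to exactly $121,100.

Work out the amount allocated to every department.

Receiving: $36,500 · Assembly: $12,300 · Logistics: $70,250 · Quality Lab: $2,050

Total headcount = 107 + 36 + 206 + 6 = 355.
Pro-rata amounts: Receiving 36,500.56; Assembly 12,280.56; Logistics 70,272.11; Quality Lab 2,046.76.
Rounded to nearest $50: Receiving $36,500; Assembly $12,300; Logistics $70,250; Quality Lab $2,050. Sum = $121,100.
No rounding difference to absorb.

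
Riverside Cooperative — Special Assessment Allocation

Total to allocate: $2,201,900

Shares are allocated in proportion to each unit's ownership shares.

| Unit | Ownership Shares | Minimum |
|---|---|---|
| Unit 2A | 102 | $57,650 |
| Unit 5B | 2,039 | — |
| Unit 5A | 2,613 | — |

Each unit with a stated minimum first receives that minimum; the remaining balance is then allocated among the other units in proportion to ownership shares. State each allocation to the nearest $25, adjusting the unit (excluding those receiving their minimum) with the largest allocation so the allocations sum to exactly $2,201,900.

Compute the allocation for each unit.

Guaranteed amounts: Unit 2A $57,650. Residual $2,144,250.
Residual split over remaining ownership shares 4,652: Unit 5B 939,837.87 → $939,850; Unit 5A 1,204,412.13 → $1,204,400.

Unit 2A: $57,650 | Unit 5B: $939,850 | Unit 5A: $1,204,400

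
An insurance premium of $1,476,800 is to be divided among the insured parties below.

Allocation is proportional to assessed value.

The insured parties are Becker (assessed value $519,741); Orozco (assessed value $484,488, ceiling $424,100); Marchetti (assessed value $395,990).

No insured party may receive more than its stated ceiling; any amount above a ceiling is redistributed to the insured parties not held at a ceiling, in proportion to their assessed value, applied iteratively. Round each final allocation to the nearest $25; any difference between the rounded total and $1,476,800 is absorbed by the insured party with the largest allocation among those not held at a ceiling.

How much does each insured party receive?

Becker: $597,475 · Orozco: $424,100 · Marchetti: $455,225

Combined assessed value = 1,400,219.
Unconstrained shares: Becker 548,166.76; Orozco 510,985.69; Marchetti 417,647.55.
Held at cap: Orozco ($424,100); remaining pool $1,052,700 reallocated over remaining assessed value 915,731.
Shares after redistribution: Becker 597,480.43 → $597,475; Marchetti 455,219.57 → $455,225.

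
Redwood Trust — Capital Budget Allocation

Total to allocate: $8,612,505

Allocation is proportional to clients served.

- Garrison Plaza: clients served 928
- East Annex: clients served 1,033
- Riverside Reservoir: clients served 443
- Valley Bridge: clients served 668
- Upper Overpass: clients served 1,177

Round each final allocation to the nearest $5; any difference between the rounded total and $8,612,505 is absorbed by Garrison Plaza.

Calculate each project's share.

Sum of clients served: 4,249.
Unrounded shares: Garrison Plaza 928/4,249 × $8,612,505 = 1,881,008.39; East Annex 1,033/4,249 × $8,612,505 = 2,093,838.00; Riverside Reservoir 443/4,249 × $8,612,505 = 897,938.27; Valley Bridge 668/4,249 × $8,612,505 = 1,354,001.73; Upper Overpass 1,177/4,249 × $8,612,505 = 2,385,718.61.
After rounding ($5): Garrison Plaza $1,881,010; East Annex $2,093,840; Riverside Reservoir $897,940; Valley Bridge $1,354,000; Upper Overpass $2,385,720. Sum = $8,612,510.
Difference $8,612,505 − $8,612,510 = −$5 applied to Garrison Plaza: Garrison Plaza becomes $1,881,005.

Garrison Plaza: $1,881,005 | East Annex: $2,093,840 | Riverside Reservoir: $897,940 | Valley Bridge: $1,354,000 | Upper Overpass: $2,385,720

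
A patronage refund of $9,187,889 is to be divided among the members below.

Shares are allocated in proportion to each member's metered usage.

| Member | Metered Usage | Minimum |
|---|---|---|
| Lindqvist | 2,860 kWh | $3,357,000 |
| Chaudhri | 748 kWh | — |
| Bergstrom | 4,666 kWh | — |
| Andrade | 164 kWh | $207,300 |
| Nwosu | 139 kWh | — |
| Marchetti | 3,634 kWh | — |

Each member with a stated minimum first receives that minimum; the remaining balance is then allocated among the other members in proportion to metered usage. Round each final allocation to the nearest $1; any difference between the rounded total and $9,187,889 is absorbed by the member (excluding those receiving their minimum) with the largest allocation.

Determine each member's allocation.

Guaranteed amounts: Lindqvist $3,357,000; Andrade $207,300. Remaining pool $5,623,589.
Remaining pool split over remaining metered usage 9,187: Chaudhri 457,869.23 → $457,869; Bergstrom 2,856,173.54 → $2,856,174; Nwosu 85,085.32 → $85,085; Marchetti 2,224,460.91 → $2,224,461.

Lindqvist: $3,357,000; Chaudhri: $457,869; Bergstrom: $2,856,174; Andrade: $207,300; Nwosu: $85,085; Marchetti: $2,224,461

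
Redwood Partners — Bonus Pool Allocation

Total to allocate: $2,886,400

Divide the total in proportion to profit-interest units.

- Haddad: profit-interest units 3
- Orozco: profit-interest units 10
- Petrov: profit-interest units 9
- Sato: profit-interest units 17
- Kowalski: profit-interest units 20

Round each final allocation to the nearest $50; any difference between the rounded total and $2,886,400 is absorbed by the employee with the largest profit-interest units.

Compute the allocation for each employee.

Sum of profit-interest units: 59.
Pro-rata amounts: Haddad 3/59 × $2,886,400 = 146,766.10; Orozco 10/59 × $2,886,400 = 489,220.34; Petrov 9/59 × $2,886,400 = 440,298.31; Sato 17/59 × $2,886,400 = 831,674.58; Kowalski 20/59 × $2,886,400 = 978,440.68.
After rounding ($50): Haddad $146,750; Orozco $489,200; Petrov $440,300; Sato $831,650; Kowalski $978,450. Sum = $2,886,350.
Difference $2,886,400 − $2,886,350 = +$50 applied to largest profit-interest units (Kowalski): Kowalski becomes $978,500.

Haddad: $146,750 · Orozco: $489,200 · Petrov: $440,300 · Sato: $831,650 · Kowalski: $978,500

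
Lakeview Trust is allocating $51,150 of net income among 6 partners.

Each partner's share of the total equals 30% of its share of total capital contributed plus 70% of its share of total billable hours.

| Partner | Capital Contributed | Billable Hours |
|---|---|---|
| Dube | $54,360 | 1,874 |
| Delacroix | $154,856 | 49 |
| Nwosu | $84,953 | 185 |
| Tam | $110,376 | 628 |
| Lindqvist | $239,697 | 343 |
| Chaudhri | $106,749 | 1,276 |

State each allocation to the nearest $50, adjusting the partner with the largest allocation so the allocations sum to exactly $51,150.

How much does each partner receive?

Dube: $16,600; Delacroix: $3,550; Nwosu: $3,250; Tam: $7,400; Lindqvist: $7,700; Chaudhri: $12,650

Capital contributed total 750,991; billable hours total 4,355.
Combined weights (30% capital contributed + 70% billable hours): Dube 0.3229; Delacroix 0.0697; Nwosu 0.0637; Tam 0.1450; Lindqvist 0.1509; Chaudhri 0.2477.
Raw shares: Dube 16,517.99; Delacroix 3,567.03; Nwosu 3,256.84; Tam 7,418.47; Lindqvist 7,717.73; Chaudhri 12,671.94.
At nearest $50: Dube $16,500; Delacroix $3,550; Nwosu $3,250; Tam $7,400; Lindqvist $7,700; Chaudhri $12,650. Sum = $51,050.
Difference $51,150 − $51,050 = +$100 applied to largest allocation (Dube): Dube becomes $16,600.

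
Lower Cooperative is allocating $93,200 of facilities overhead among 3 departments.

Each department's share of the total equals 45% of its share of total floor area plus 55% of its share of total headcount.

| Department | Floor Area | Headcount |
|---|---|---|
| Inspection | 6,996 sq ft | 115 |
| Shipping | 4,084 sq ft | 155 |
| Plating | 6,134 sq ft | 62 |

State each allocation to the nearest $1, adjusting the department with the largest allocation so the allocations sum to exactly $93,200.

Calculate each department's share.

Totals — floor area 17,214, headcount 332.
Blended shares (45% floor area + 55% headcount): Inspection 0.3734; Shipping 0.3635; Plating 0.2631.
Proportional shares: Inspection 34,800.70; Shipping 33,881.84; Plating 24,517.46.
Rounded to nearest $1: Inspection $34,801; Shipping $33,882; Plating $24,517. Sum = $93,200.
Rounded total matches; no reconciliation needed.

Inspection: $34,801 · Shipping: $33,882 · Plating: $24,517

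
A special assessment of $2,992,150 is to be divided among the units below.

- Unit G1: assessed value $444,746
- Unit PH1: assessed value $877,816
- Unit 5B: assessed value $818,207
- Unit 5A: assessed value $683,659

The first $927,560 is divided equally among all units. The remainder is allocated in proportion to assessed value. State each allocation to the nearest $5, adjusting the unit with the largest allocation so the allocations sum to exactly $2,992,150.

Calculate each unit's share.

Equal tier: $927,560 ÷ 4 = $231,890 apiece.
Remainder $2,064,590 by assessed value (total 2,824,428): Unit G1 325,098.80 → $325,100; Unit PH1 641,662.71 → $641,665; Unit 5B 598,089.95 → $598,090; Unit 5A 499,738.54 → $499,740.
Rounding difference −$5 on remainder applied to Unit PH1.
Totals: Unit G1 $231,890 + $325,100 = $556,990; Unit PH1 $231,890 + $641,660 = $873,550; Unit 5B $231,890 + $598,090 = $829,980; Unit 5A $231,890 + $499,740 = $731,630.

Unit G1: $556,990; Unit PH1: $873,550; Unit 5B: $829,980; Unit 5A: $731,630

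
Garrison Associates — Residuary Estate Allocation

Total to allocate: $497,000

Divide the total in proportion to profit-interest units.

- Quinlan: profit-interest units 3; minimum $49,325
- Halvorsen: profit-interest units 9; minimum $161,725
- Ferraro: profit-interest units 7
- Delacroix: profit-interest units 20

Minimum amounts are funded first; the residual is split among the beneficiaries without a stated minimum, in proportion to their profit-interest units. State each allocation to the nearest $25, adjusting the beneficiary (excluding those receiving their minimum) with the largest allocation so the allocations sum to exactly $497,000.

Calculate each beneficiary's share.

Minimums first: Quinlan $49,325; Halvorsen $161,725. Remaining pool $285,950.
Remaining pool split over remaining profit-interest units 27: Ferraro 74,135.19 → $74,125; Delacroix 211,814.81 → $211,825.

Quinlan: $49,325 · Halvorsen: $161,725 · Ferraro: $74,125 · Delacroix: $211,825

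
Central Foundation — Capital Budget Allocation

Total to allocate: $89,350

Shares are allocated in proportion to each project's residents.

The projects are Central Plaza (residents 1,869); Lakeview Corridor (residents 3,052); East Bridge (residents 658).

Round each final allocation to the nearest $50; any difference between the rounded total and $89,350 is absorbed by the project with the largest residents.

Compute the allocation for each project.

Sum of residents: 5,579.
Unrounded shares: Central Plaza 1,869/5,579 × $89,350 = 29,932.81; Lakeview Corridor 3,052/5,579 × $89,350 = 48,879.05; East Bridge 658/5,579 × $89,350 = 10,538.14.
After rounding ($50): Central Plaza $29,950; Lakeview Corridor $48,900; East Bridge $10,550. Sum = $89,400.
Difference $89,350 − $89,400 = −$50 applied to largest residents (Lakeview Corridor): Lakeview Corridor becomes $48,850.

Central Plaza: $29,950 | Lakeview Corridor: $48,850 | East Bridge: $10,550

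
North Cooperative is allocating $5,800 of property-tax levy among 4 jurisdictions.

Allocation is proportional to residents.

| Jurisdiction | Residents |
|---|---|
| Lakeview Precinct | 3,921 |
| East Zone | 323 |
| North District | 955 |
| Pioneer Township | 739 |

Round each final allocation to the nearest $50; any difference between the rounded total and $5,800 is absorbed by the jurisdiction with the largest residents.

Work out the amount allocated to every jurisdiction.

Total residents = 3,921 + 323 + 955 + 739 = 5,938.
Pro-rata amounts: Lakeview Precinct 3,829.88; East Zone 315.49; North District 932.81; Pioneer Township 721.83.
At nearest $50: Lakeview Precinct $3,850; East Zone $300; North District $950; Pioneer Township $700. Sum = $5,800.
No rounding difference to absorb.

Lakeview Precinct: $3,850; East Zone: $300; North District: $950; Pioneer Township: $700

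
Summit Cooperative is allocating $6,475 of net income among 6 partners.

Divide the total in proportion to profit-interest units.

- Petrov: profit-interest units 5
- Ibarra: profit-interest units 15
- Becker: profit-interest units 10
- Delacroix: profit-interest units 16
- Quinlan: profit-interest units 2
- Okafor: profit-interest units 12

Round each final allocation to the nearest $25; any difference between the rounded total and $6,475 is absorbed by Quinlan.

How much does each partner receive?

Petrov: $550 | Ibarra: $1,625 | Becker: $1,075 | Delacroix: $1,725 | Quinlan: $200 | Okafor: $1,300

Sum of profit-interest units: 60.
Proportional shares: Petrov 5/60 × $6,475 = 539.58; Ibarra 15/60 × $6,475 = 1,618.75; Becker 10/60 × $6,475 = 1,079.17; Delacroix 16/60 × $6,475 = 1,726.67; Quinlan 2/60 × $6,475 = 215.83; Okafor 12/60 × $6,475 = 1,295.00.
After rounding ($25): Petrov $550; Ibarra $1,625; Becker $1,075; Delacroix $1,725; Quinlan $225; Okafor $1,300. Sum = $6,500.
Difference $6,475 − $6,500 = −$25 applied to Quinlan: Quinlan becomes $200.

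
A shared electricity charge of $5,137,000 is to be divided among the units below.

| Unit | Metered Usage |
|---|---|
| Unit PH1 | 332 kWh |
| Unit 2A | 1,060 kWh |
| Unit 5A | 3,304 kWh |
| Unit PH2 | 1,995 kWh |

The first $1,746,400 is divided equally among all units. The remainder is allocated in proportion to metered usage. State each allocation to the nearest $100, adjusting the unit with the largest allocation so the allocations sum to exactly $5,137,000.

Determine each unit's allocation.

Unit PH1: $604,800 · Unit 2A: $973,700 · Unit 5A: $2,111,000 · Unit PH2: $1,447,500

First tranche $1,746,400 split equally: $436,600 each.
Remainder $3,390,600 by metered usage (total 6,691): Unit PH1 168,237.81 → $168,200; Unit 2A 537,144.82 → $537,100; Unit 5A 1,674,270.27 → $1,674,300; Unit PH2 1,010,947.09 → $1,010,900.
Rounding difference +$100 on remainder applied to Unit 5A.
Totals: Unit PH1 $436,600 + $168,200 = $604,800; Unit 2A $436,600 + $537,100 = $973,700; Unit 5A $436,600 + $1,674,400 = $2,111,000; Unit PH2 $436,600 + $1,010,900 = $1,447,500.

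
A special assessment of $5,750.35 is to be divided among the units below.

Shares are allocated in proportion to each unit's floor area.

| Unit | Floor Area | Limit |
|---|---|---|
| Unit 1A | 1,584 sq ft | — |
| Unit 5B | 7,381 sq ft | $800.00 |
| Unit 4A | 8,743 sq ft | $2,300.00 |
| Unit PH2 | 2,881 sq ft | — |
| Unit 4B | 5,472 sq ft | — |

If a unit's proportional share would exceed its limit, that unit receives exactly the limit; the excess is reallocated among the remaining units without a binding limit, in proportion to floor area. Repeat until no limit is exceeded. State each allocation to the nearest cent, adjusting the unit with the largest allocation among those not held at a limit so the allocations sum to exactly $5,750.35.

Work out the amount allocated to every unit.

Unit 1A: $422.48; Unit 5B: $800.00; Unit 4A: $2,300.00; Unit PH2: $768.41; Unit 4B: $1,459.46

Floor area total: 26,061.
Proportional shares (ignoring caps): Unit 1A 349.5090; Unit 5B 1,628.6149; Unit 4A 1,929.1397; Unit PH2 635.6916; Unit 4B 1,207.3948.
Held at cap: Unit 5B ($800.00); remaining pool $4,950.35 reallocated over remaining floor area 18,680.
Held at cap: Unit 4A ($2,300.00); remaining pool $2,650.35 reallocated over remaining floor area 9,937.
Shares after redistribution: Unit 1A 422.4770 → $422.48; Unit PH2 768.4068 → $768.41; Unit 4B 1,459.4662 → $1,459.47.
Rounding difference −$0.01 applied to Unit 4B → $1,459.46.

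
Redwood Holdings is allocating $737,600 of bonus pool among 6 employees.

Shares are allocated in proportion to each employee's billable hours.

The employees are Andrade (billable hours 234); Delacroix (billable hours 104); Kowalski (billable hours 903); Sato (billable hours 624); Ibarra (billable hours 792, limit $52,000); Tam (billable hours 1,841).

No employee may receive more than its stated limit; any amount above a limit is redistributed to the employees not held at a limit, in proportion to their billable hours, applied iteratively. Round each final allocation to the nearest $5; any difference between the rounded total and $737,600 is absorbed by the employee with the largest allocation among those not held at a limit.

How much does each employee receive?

Andrade: $43,290 · Delacroix: $19,240 · Kowalski: $167,055 · Sato: $115,440 · Ibarra: $52,000 · Tam: $340,575

Sum of billable hours: 4,498.
Pro-rata shares before constraints: Andrade 38,372.25; Delacroix 17,054.34; Kowalski 148,077.55; Sato 102,326.01; Ibarra 129,875.32; Tam 301,894.53.
Capped: Ibarra ($52,000); balance $685,600 reallocated over remaining billable hours 3,706.
Shares after redistribution: Andrade 43,289.37 → $43,290; Delacroix 19,239.72 → $19,240; Kowalski 167,052.56 → $167,055; Sato 115,438.32 → $115,440; Tam 340,580.03 → $340,580.
Rounding difference −$5 applied to Tam → $340,575.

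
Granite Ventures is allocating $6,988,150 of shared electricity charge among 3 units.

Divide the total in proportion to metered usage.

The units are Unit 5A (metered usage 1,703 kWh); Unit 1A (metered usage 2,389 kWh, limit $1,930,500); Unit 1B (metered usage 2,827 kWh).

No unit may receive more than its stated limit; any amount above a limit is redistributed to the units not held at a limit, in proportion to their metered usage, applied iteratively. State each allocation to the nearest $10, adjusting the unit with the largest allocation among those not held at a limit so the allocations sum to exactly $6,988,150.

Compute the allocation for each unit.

Metered usage total: 6,919.
Pro-rata shares before constraints: Unit 5A 1,720,020.15; Unit 1A 2,412,876.19; Unit 1B 2,855,253.66.
Cap binds for Unit 1A ($1,930,500); balance $5,057,650 reallocated over remaining metered usage 4,530.
Shares after redistribution: Unit 5A 1,901,363.79 → $1,901,360; Unit 1B 3,156,286.21 → $3,156,290.

Unit 5A: $1,901,360 | Unit 1A: $1,930,500 | Unit 1B: $3,156,290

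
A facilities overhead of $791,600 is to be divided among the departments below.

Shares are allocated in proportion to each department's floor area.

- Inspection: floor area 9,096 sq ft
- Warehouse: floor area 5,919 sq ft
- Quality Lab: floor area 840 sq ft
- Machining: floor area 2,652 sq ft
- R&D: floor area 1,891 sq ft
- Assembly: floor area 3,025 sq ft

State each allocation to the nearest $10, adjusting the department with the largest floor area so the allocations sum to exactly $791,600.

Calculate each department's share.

Inspection: $307,400 | Warehouse: $200,040 | Quality Lab: $28,390 | Machining: $89,630 | R&D: $63,910 | Assembly: $102,230

Floor area total: 23,423.
Unrounded shares: Inspection 9,096/23,423 × $791,600 = 307,406.98; Warehouse 5,919/23,423 × $791,600 = 200,037.59; Quality Lab 840/23,423 × $791,600 = 28,388.51; Machining 2,652/23,423 × $791,600 = 89,626.57; R&D 1,891/23,423 × $791,600 = 63,907.94; Assembly 3,025/23,423 × $791,600 = 102,232.42.
Rounded to nearest $10: Inspection $307,410; Warehouse $200,040; Quality Lab $28,390; Machining $89,630; R&D $63,910; Assembly $102,230. Sum = $791,610.
Difference $791,600 − $791,610 = −$10 applied to largest floor area (Inspection): Inspection becomes $307,400.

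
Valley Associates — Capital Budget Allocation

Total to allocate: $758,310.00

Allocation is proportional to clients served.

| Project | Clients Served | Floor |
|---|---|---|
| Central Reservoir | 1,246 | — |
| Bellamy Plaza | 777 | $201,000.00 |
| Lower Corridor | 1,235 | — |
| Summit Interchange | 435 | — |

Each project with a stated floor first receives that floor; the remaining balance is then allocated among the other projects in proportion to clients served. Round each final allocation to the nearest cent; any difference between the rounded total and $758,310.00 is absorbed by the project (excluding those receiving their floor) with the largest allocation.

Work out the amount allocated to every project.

Central Reservoir: $238,137.26 | Bellamy Plaza: $201,000.00 | Lower Corridor: $236,034.93 | Summit Interchange: $83,137.81

Guaranteed amounts: Bellamy Plaza $201,000.00. Remaining pool $557,310.00.
Remaining pool split over remaining clients served 2,916: Central Reservoir 238,137.2634 → $238,137.26; Lower Corridor 236,034.9280 → $236,034.93; Summit Interchange 83,137.8086 → $83,137.81.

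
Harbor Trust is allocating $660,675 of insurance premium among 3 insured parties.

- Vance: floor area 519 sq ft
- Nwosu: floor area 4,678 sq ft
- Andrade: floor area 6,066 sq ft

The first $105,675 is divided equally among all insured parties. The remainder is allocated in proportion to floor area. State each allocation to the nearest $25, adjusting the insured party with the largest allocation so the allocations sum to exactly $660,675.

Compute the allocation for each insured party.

Equal tier: $105,675 ÷ 3 = $35,225 apiece.
Remainder $555,000 by floor area (total 11,263): Vance 25,574.45 → $25,575; Nwosu 230,514.96 → $230,525; Andrade 298,910.59 → $298,900.
Totals: Vance $35,225 + $25,575 = $60,800; Nwosu $35,225 + $230,525 = $265,750; Andrade $35,225 + $298,900 = $334,125.

Vance: $60,800 | Nwosu: $265,750 | Andrade: $334,125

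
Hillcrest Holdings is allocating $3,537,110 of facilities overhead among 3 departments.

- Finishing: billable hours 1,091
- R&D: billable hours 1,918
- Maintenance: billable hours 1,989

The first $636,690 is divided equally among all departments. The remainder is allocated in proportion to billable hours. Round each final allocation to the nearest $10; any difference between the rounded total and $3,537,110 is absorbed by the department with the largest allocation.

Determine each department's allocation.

First tranche $636,690 split equally: $212,230 each.
Remainder $2,900,420 by billable hours (total 4,998): Finishing 633,124.89 → $633,120; R&D 1,113,046.33 → $1,113,050; Maintenance 1,154,248.78 → $1,154,250.
Totals: Finishing $212,230 + $633,120 = $845,350; R&D $212,230 + $1,113,050 = $1,325,280; Maintenance $212,230 + $1,154,250 = $1,366,480.

Finishing: $845,350 | R&D: $1,325,280 | Maintenance: $1,366,480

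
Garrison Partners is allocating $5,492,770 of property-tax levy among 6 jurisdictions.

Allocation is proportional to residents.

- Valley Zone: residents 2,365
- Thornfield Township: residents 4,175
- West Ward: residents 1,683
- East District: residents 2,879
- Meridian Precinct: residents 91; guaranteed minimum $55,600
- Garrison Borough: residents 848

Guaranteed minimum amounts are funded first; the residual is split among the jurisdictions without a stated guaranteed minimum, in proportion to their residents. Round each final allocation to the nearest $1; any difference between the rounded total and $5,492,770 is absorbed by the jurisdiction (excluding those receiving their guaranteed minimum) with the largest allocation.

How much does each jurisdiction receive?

Minimums first: Meridian Precinct $55,600. Remaining pool $5,437,170.
Remaining pool split over remaining residents 11,950: Valley Zone 1,076,059.17 → $1,076,059; Thornfield Township 1,899,597.05 → $1,899,597; West Ward 765,753.73 → $765,754; East District 1,309,925.73 → $1,309,926; Garrison Borough 385,834.32 → $385,834.

Valley Zone: $1,076,059 · Thornfield Township: $1,899,597 · West Ward: $765,754 · East District: $1,309,926 · Meridian Precinct: $55,600 · Garrison Borough: $385,834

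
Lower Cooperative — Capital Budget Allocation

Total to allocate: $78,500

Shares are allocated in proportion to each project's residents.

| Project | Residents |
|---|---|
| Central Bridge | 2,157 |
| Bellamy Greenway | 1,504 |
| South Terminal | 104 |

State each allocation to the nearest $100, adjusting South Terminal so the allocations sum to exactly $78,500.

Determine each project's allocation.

Central Bridge: $45,000 | Bellamy Greenway: $31,400 | South Terminal: $2,100

Combined residents = 3,765.
Pro-rata amounts: Central Bridge 2,157/3,765 × $78,500 = 44,973.31; Bellamy Greenway 1,504/3,765 × $78,500 = 31,358.30; South Terminal 104/3,765 × $78,500 = 2,168.39.
Rounded to nearest $100: Central Bridge $45,000; Bellamy Greenway $31,400; South Terminal $2,200. Sum = $78,600.
Difference $78,500 − $78,600 = −$100 applied to South Terminal: South Terminal becomes $2,100.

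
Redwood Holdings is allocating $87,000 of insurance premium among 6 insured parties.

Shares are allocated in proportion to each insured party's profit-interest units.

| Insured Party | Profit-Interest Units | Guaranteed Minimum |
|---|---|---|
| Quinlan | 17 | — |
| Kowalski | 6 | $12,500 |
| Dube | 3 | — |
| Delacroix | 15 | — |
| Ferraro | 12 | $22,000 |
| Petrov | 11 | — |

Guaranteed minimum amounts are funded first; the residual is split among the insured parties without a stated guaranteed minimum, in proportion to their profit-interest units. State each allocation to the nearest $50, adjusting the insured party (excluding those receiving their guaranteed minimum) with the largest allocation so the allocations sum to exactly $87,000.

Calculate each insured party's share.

Fund the minimums — Kowalski $12,500; Ferraro $22,000. Residual $52,500.
Residual split over remaining profit-interest units 46: Quinlan 19,402.17 → $19,400; Dube 3,423.91 → $3,400; Delacroix 17,119.57 → $17,100; Petrov 12,554.35 → $12,550.
Rounding difference +$50 applied to Quinlan → $19,450.

Quinlan: $19,450 · Kowalski: $12,500 · Dube: $3,400 · Delacroix: $17,100 · Ferraro: $22,000 · Petrov: $12,550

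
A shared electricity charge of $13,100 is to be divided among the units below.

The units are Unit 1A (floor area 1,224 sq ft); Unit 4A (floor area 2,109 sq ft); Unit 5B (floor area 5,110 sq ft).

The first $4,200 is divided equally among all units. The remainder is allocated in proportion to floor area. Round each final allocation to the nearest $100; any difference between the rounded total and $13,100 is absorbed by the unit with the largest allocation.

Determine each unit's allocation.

Unit 1A: $2,700; Unit 4A: $3,600; Unit 5B: $6,800

First tranche $4,200 split equally: $1,400 each.
Remainder $8,900 by floor area (total 8,443): Unit 1A 1,290.25 → $1,300; Unit 4A 2,223.16 → $2,200; Unit 5B 5,386.59 → $5,400.
Totals: Unit 1A $1,400 + $1,300 = $2,700; Unit 4A $1,400 + $2,200 = $3,600; Unit 5B $1,400 + $5,400 = $6,800.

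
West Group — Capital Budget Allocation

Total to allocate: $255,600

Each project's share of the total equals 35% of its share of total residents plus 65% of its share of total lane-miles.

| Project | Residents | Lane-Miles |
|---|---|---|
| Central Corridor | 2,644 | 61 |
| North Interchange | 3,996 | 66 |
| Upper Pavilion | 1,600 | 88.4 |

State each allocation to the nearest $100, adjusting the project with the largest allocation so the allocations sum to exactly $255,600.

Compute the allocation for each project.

Residents total 8,240; lane-miles total 215.4.
Blended shares (35% residents + 65% lane-miles): Central Corridor 0.2964; North Interchange 0.3689; Upper Pavilion 0.3347.
Unrounded shares: Central Corridor 75,755.23; North Interchange 94,290.16; Upper Pavilion 85,554.61.
Rounded to nearest $100: Central Corridor $75,800; North Interchange $94,300; Upper Pavilion $85,600. Sum = $255,700.
Difference $255,600 − $255,700 = −$100 applied to largest allocation (North Interchange): North Interchange becomes $94,200.

Central Corridor: $75,800 · North Interchange: $94,200 · Upper Pavilion: $85,600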